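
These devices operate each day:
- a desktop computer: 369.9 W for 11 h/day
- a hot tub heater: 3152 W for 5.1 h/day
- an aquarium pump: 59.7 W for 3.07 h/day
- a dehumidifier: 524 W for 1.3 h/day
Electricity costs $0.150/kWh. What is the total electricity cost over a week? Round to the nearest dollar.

desktop computer: 369.9 W × 11 h × 7 d = 28,482 Wh = 28.48 kWh
hot tub heater: 3152 W × 5.1 h × 7 d = 112,526 Wh = 112.5 kWh
aquarium pump: 59.7 W × 3.07 h × 7 d = 1,283 Wh = 1.283 kWh
dehumidifier: 524 W × 1.3 h × 7 d = 4,768 Wh = 4.768 kWh
Total energy = 28.48 + 112.5 + 1.283 + 4.768 = 147.1 kWh
Cost = 147.1 kWh × $0.150 = $22.06 ≈ $22

$22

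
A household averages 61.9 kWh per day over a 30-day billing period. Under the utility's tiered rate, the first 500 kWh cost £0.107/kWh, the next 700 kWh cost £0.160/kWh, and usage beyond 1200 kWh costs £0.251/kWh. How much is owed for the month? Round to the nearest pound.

£330

Usage = 61.9 kWh/day × 30 days = 1857 kWh
First 500 kWh × £0.107 = £53.50
Next 700 kWh × £0.160 = £112.00
Remaining 657 kWh × £0.251 = £164.91
Total = £330.41 ≈ £330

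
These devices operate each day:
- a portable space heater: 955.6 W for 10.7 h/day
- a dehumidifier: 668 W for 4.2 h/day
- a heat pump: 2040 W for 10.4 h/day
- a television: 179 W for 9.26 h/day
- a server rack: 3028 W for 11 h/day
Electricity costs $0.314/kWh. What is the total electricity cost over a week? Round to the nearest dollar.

$152

portable space heater: 955.6 W × 10.7 h × 7 d = 71,574 Wh = 71.57 kWh
dehumidifier: 668 W × 4.2 h × 7 d = 19,639 Wh = 19.64 kWh
heat pump: 2040 W × 10.4 h × 7 d = 148,512 Wh = 148.5 kWh
television: 179 W × 9.26 h × 7 d = 11,603 Wh = 11.6 kWh
server rack: 3028 W × 11 h × 7 d = 233,156 Wh = 233.2 kWh
Total energy = 71.57 + 19.64 + 148.5 + 11.6 + 233.2 = 484.5 kWh
Cost = 484.5 kWh × $0.314 = $152.13 ≈ $152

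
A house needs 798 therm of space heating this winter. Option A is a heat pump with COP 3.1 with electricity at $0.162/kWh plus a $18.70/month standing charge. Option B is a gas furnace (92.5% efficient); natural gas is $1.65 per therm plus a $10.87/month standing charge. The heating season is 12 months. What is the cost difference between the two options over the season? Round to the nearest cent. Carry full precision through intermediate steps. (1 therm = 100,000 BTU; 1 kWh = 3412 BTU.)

Heat load = 798 therm × 100,000 = 79,800,000 BTU
Gas: input = 79,800,000 / 0.925 = 86,270,270 BTU = 862.7 therm → 862.7 × $1.65 = $1,423.46; + 12 × $10.87 standing = $1,553.90
Heat pump: 79,800,000 BTU / 3412 = 23,390 kWh heat; / 3.1 = 7,545 kWh in → × $0.162 = $1,222.21; + 12 × $18.70 standing = $1,446.61
Difference = |$1,553.90 − $1,446.61| = $107.29

$107.29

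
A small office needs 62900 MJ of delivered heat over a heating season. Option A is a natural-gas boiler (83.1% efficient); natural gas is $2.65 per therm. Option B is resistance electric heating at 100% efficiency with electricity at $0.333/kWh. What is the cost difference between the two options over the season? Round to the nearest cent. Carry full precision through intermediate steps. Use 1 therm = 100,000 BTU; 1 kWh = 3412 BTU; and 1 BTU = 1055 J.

Heat load = 62900 MJ = 62,900,000,000 J / 1055 = 59,620,853 BTU
Gas: input = 59,620,853 / 0.831 = 71,745,912 BTU = 717.5 therm → 717.5 × $2.65 = $1,901.27
Electric: 59,620,853 BTU / 3412 = 17,470 kWh → × $0.333 = $5,818.80
Difference = |$1,901.27 − $5,818.80| = $3,917.53

$3917.53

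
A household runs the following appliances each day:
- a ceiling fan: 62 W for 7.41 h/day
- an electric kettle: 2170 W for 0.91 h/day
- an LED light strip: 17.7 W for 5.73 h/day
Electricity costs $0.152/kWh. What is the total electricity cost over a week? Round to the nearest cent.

$2.70

ceiling fan: 62 W × 7.41 h × 7 d = 3,216 Wh = 3.216 kWh
electric kettle: 2170 W × 0.91 h × 7 d = 13,823 Wh = 13.82 kWh
LED light strip: 17.7 W × 5.73 h × 7 d = 710 Wh = 0.7099 kWh
Total energy = 3.216 + 13.82 + 0.7099 = 17.75 kWh
Cost = 17.75 kWh × $0.152 = $2.70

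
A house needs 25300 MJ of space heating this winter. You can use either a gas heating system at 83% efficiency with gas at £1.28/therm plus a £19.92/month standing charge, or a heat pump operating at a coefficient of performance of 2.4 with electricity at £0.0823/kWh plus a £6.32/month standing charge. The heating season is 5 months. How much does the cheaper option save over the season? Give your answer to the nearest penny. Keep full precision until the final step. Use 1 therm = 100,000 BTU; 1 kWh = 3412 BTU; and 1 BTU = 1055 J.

Heat load = 25300 MJ = 25,300,000,000 J / 1055 = 23,981,043 BTU
Gas: input = 23,981,043 / 0.83 = 28,892,822 BTU = 288.9 therm → 288.9 × £1.28 = £369.83; + 5 × £19.92 standing = £469.43
Heat pump: 23,981,043 BTU / 3412 = 7,028 kWh heat; / 2.4 = 2,929 kWh in → × £0.0823 = £241.02; + 5 × £6.32 standing = £272.62
Difference = |£469.43 − £272.62| = £196.81

£196.81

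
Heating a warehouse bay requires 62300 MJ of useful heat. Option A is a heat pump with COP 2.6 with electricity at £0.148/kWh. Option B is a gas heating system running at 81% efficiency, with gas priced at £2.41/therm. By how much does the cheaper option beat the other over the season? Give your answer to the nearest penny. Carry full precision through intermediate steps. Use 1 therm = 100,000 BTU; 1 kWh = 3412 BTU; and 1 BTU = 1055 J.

Heat load = 62300 MJ = 62,300,000,000 J / 1055 = 59,052,133 BTU
Gas: input = 59,052,133 / 0.81 = 72,903,868 BTU = 729 therm → 729 × £2.41 = £1,756.98
Heat pump: 59,052,133 BTU / 3412 = 17,310 kWh heat; / 2.6 = 6,657 kWh in → × £0.148 = £985.18
Difference = |£1,756.98 − £985.18| = £771.80

£771.80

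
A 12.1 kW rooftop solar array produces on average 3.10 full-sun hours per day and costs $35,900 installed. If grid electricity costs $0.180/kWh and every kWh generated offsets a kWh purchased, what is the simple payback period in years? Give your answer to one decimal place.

14.6 years

Daily generation = 12.1 kW × 3.10 h = 37.51 kWh
Annual generation = 37.51 × 365 = 13691 kWh
Annual savings = 13691 × $0.180 = $2,464.41
Payback = $35,900 / $2,464.41 = 14.6 years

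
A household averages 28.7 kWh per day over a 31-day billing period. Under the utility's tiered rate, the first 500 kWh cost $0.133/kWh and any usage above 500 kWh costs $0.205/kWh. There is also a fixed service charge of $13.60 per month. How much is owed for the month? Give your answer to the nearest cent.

Usage = 28.7 kWh/day × 31 days = 889.7 kWh
First 500 kWh × $0.133 = $66.50
Remaining 389.7 kWh × $0.205 = $79.89
Energy charge = $146.39; + service $13.60 = $159.99

$159.99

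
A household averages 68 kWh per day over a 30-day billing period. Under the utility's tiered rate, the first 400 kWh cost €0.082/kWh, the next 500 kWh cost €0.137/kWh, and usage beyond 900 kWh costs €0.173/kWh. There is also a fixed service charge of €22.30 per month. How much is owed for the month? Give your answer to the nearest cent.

€320.82

Usage = 68 kWh/day × 30 days = 2040 kWh
First 400 kWh × €0.082 = €32.80
Next 500 kWh × €0.137 = €68.50
Remaining 1140 kWh × €0.173 = €197.22
Energy charge = €298.52; + service €22.30 = €320.82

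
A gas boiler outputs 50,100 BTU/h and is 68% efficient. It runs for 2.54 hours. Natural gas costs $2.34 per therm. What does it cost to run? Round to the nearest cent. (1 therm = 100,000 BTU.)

Heat delivered = 50,100 BTU/h × 2.54 h = 127,254 BTU
Gas input = 127,254 / 0.68 = 187,138 BTU
= 187,138 / 100,000 = 1.871 therm
Cost = 1.871 × $2.34/therm = $4.38

$4.38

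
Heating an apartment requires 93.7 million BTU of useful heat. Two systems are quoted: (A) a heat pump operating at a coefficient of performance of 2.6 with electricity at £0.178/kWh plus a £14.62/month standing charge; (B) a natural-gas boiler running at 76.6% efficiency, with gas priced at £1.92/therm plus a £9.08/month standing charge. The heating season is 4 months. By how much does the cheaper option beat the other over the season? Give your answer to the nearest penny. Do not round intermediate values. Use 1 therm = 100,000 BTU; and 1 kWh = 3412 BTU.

£446.37

Heat load = 93.7 × 10⁶ BTU = 93,700,000 BTU
Gas: input = 93,700,000 / 0.766 = 122,323,760 BTU = 1,223 therm → 1,223 × £1.92 = £2,348.62; + 4 × £9.08 standing = £2,384.94
Heat pump: 93,700,000 BTU / 3412 = 27,460 kWh heat; / 2.6 = 10,560 kWh in → × £0.178 = £1,880.08; + 4 × £14.62 standing = £1,938.56
Difference = |£2,384.94 − £1,938.56| = £446.37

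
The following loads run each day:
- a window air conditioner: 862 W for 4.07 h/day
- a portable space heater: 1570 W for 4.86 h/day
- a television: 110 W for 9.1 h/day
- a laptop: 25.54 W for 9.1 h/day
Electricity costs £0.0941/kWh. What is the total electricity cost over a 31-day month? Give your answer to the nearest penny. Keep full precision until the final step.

£36.09

window air conditioner: 862 W × 4.07 h × 31 d = 108,759 Wh = 108.8 kWh
portable space heater: 1570 W × 4.86 h × 31 d = 236,536 Wh = 236.5 kWh
television: 110 W × 9.1 h × 31 d = 31,031 Wh = 31.03 kWh
laptop: 25.54 W × 9.1 h × 31 d = 7,205 Wh = 7.205 kWh
Total energy = 108.8 + 236.5 + 31.03 + 7.205 = 383.5 kWh
Cost = 383.5 kWh × £0.0941 = £36.09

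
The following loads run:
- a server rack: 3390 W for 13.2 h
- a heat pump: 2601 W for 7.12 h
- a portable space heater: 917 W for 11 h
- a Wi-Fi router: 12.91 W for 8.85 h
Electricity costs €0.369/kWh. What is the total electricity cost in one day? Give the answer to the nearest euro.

server rack: 3390 W × 13.2 h = 44,748 Wh = 44.75 kWh
heat pump: 2601 W × 7.12 h = 18,519 Wh = 18.52 kWh
portable space heater: 917 W × 11 h = 10,087 Wh = 10.09 kWh
Wi-Fi router: 12.91 W × 8.85 h = 114 Wh = 0.1143 kWh
Total energy = 44.75 + 18.52 + 10.09 + 0.1143 = 73.47 kWh
Cost = 73.47 kWh × €0.369 = €27.11 ≈ €27

€27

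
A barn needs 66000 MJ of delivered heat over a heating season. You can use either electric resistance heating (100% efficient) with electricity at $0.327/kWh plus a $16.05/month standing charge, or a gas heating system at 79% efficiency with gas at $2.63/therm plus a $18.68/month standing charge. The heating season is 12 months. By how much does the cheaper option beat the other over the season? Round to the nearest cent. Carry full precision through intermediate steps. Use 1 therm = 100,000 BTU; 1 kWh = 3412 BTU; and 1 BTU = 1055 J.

Heat load = 66000 MJ = 66,000,000,000 J / 1055 = 62,559,242 BTU
Gas: input = 62,559,242 / 0.79 = 79,188,914 BTU = 791.9 therm → 791.9 × $2.63 = $2,082.67; + 12 × $18.68 standing = $2,306.83
Electric: 62,559,242 BTU / 3412 = 18,340 kWh → × $0.327 = $5,995.57; + 12 × $16.05 standing = $6,188.17
Difference = |$2,306.83 − $6,188.17| = $3,881.34

$3881.34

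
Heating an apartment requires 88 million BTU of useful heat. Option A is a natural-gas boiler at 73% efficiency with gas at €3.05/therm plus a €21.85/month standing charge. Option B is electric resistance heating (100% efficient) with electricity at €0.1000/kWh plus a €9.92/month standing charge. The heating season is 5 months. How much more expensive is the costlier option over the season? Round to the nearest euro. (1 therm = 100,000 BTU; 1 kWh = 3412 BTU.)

Heat load = 88 × 10⁶ BTU = 88,000,000 BTU
Gas: input = 88,000,000 / 0.73 = 120,547,945 BTU = 1,205 therm → 1,205 × €3.05 = €3,676.71; + 5 × €21.85 standing = €3,785.96
Electric: 88,000,000 BTU / 3412 = 25,790 kWh → × €0.1000 = €2,579.13; + 5 × €9.92 standing = €2,628.73
Difference = |€3,785.96 − €2,628.73| = €1,157.23 ≈ €1157

€1157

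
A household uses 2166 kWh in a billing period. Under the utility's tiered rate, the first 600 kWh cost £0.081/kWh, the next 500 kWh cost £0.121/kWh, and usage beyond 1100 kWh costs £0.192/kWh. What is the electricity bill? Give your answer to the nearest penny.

£313.77

First 600 kWh × £0.081 = £48.60
Next 500 kWh × £0.121 = £60.50
Remaining 1066 kWh × £0.192 = £204.67
Total = £313.77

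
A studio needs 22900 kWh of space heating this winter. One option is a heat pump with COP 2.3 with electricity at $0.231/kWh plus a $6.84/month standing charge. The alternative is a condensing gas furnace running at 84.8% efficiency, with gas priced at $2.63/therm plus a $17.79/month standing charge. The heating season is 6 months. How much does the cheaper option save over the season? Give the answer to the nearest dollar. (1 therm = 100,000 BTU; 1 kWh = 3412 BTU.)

$189

Heat load = 22900 kWh × 3412 = 78,134,800 BTU
Gas: input = 78,134,800 / 0.848 = 92,140,094 BTU = 921.4 therm → 921.4 × $2.63 = $2,423.28; + 6 × $17.79 standing = $2,530.02
Heat pump: 78,134,800 BTU / 3412 = 22,900 kWh heat; / 2.3 = 9,957 kWh in → × $0.231 = $2,299.96; + 6 × $6.84 standing = $2,341.00
Difference = |$2,530.02 − $2,341.00| = $189.03 ≈ $189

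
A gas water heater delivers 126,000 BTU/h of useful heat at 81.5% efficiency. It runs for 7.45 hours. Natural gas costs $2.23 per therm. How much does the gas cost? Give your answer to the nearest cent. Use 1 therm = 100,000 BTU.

$25.68

Heat delivered = 126,000 BTU/h × 7.45 h = 938,700 BTU
Gas input = 938,700 / 0.815 = 1,151,779 BTU
= 1,151,779 / 100,000 = 11.52 therm
Cost = 11.52 × $2.23/therm = $25.68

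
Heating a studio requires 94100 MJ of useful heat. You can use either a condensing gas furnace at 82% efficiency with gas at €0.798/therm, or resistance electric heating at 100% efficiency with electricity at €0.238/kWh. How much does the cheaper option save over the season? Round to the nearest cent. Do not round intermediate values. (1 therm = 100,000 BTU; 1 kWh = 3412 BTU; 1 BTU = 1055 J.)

Heat load = 94100 MJ = 94,100,000,000 J / 1055 = 89,194,313 BTU
Gas: input = 89,194,313 / 0.82 = 108,773,552 BTU = 1,088 therm → 1,088 × €0.798 = €868.01
Electric: 89,194,313 BTU / 3412 = 26,140 kWh → × €0.238 = €6,221.64
Difference = |€868.01 − €6,221.64| = €5,353.63

€5353.63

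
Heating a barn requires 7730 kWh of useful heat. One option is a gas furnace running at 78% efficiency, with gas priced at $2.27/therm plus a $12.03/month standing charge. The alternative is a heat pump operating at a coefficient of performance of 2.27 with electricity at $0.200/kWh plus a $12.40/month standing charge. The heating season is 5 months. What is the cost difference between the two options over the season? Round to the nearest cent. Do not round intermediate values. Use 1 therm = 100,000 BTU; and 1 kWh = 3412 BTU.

Heat load = 7730 kWh × 3412 = 26,374,760 BTU
Gas: input = 26,374,760 / 0.78 = 33,813,795 BTU = 338.1 therm → 338.1 × $2.27 = $767.57; + 5 × $12.03 standing = $827.72
Heat pump: 26,374,760 BTU / 3412 = 7,730 kWh heat; / 2.27 = 3,405 kWh in → × $0.200 = $681.06; + 5 × $12.40 standing = $743.06
Difference = |$827.72 − $743.06| = $84.67

$84.67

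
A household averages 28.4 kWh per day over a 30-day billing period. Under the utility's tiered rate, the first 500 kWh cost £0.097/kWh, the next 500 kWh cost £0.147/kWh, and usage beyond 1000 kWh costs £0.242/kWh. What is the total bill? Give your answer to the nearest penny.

Usage = 28.4 kWh/day × 30 days = 852 kWh
First 500 kWh × £0.097 = £48.50
Next 352 kWh × £0.147 = £51.74
Remaining tier: 0 kWh (not reached)
Total = £100.24

£100.24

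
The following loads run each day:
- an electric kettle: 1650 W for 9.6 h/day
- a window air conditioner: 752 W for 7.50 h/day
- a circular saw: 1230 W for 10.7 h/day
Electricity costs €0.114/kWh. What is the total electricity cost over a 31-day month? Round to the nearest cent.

€122.42

electric kettle: 1650 W × 9.6 h × 31 d = 491,040 Wh = 491 kWh
window air conditioner: 752 W × 7.50 h × 31 d = 174,840 Wh = 174.8 kWh
circular saw: 1230 W × 10.7 h × 31 d = 407,991 Wh = 408 kWh
Total energy = 491 + 174.8 + 408 = 1,074 kWh
Cost = 1,074 kWh × €0.114 = €122.42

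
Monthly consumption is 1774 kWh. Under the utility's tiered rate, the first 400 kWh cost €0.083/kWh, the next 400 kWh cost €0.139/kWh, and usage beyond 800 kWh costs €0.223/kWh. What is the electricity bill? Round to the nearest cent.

First 400 kWh × €0.083 = €33.20
Next 400 kWh × €0.139 = €55.60
Remaining 974 kWh × €0.223 = €217.20
Total = €306.00

€306.00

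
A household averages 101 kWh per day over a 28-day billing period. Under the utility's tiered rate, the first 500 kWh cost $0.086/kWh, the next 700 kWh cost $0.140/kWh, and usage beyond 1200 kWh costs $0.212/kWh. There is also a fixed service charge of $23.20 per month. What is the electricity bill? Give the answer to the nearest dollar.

Usage = 101 kWh/day × 28 days = 2828 kWh
First 500 kWh × $0.086 = $43.00
Next 700 kWh × $0.140 = $98.00
Remaining 1628 kWh × $0.212 = $345.14
Energy charge = $486.14; + service $23.20 = $509.34 ≈ $509

$509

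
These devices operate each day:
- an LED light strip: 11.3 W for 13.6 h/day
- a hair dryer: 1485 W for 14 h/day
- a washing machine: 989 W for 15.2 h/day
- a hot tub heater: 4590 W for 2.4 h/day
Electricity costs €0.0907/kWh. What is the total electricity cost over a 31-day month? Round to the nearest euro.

LED light strip: 11.3 W × 13.6 h × 31 d = 4,764 Wh = 4.764 kWh
hair dryer: 1485 W × 14 h × 31 d = 644,490 Wh = 644.5 kWh
washing machine: 989 W × 15.2 h × 31 d = 466,017 Wh = 466 kWh
hot tub heater: 4590 W × 2.4 h × 31 d = 341,496 Wh = 341.5 kWh
Total energy = 4.764 + 644.5 + 466 + 341.5 = 1,457 kWh
Cost = 1,457 kWh × €0.0907 = €132.13 ≈ €132

€132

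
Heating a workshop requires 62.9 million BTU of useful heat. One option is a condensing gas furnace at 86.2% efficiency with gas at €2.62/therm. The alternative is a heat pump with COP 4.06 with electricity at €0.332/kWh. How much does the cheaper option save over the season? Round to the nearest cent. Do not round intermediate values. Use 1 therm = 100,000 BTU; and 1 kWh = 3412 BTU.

Heat load = 62.9 × 10⁶ BTU = 62,900,000 BTU
Gas: input = 62,900,000 / 0.862 = 72,969,838 BTU = 729.7 therm → 729.7 × €2.62 = €1,911.81
Heat pump: 62,900,000 BTU / 3412 = 18,430 kWh heat; / 4.06 = 4,541 kWh in → × €0.332 = €1,507.49
Difference = |€1,911.81 − €1,507.49| = €404.32

€404.32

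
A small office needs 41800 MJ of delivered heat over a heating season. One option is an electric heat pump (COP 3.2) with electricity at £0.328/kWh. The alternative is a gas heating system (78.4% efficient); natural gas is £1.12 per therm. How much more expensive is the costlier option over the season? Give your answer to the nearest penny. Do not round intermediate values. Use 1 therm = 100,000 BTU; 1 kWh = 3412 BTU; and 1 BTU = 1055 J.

£624.24

Heat load = 41800 MJ = 41,800,000,000 J / 1055 = 39,620,853 BTU
Gas: input = 39,620,853 / 0.784 = 50,536,802 BTU = 505.4 therm → 505.4 × £1.12 = £566.01
Heat pump: 39,620,853 BTU / 3412 = 11,610 kWh heat; / 3.2 = 3,629 kWh in → × £0.328 = £1,190.25
Difference = |£566.01 − £1,190.25| = £624.24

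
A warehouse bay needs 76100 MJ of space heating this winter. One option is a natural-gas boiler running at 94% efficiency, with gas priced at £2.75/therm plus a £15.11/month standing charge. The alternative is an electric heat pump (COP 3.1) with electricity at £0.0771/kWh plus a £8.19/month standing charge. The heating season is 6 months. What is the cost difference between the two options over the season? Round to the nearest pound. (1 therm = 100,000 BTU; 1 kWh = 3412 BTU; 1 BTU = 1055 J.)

Heat load = 76100 MJ = 76,100,000,000 J / 1055 = 72,132,701 BTU
Gas: input = 72,132,701 / 0.94 = 76,736,916 BTU = 767.4 therm → 767.4 × £2.75 = £2,110.27; + 6 × £15.11 standing = £2,200.93
Heat pump: 72,132,701 BTU / 3412 = 21,140 kWh heat; / 3.1 = 6,820 kWh in → × £0.0771 = £525.79; + 6 × £8.19 standing = £574.93
Difference = |£2,200.93 − £574.93| = £1,625.99 ≈ £1626

£1626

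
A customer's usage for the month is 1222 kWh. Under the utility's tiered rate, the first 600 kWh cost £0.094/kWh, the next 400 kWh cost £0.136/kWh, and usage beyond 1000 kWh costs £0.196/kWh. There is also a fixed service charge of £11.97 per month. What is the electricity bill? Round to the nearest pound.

£166

First 600 kWh × £0.094 = £56.40
Next 400 kWh × £0.136 = £54.40
Remaining 222 kWh × £0.196 = £43.51
Energy charge = £154.31; + service £11.97 = £166.28 ≈ £166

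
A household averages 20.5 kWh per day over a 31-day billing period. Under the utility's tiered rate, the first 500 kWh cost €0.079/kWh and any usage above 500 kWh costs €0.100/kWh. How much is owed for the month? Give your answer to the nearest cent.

€53.05

Usage = 20.5 kWh/day × 31 days = 635.5 kWh
First 500 kWh × €0.079 = €39.50
Remaining 135.5 kWh × €0.100 = €13.55
Total = €53.05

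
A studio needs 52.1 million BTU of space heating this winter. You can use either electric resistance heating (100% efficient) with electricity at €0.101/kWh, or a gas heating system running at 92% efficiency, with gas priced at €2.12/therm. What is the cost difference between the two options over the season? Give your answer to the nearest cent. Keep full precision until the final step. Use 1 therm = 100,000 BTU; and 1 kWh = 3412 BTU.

€341.67

Heat load = 52.1 × 10⁶ BTU = 52,100,000 BTU
Gas: input = 52,100,000 / 0.92 = 56,630,435 BTU = 566.3 therm → 566.3 × €2.12 = €1,200.57
Electric: 52,100,000 BTU / 3412 = 15,270 kWh → × €0.101 = €1,542.23
Difference = |€1,200.57 − €1,542.23| = €341.67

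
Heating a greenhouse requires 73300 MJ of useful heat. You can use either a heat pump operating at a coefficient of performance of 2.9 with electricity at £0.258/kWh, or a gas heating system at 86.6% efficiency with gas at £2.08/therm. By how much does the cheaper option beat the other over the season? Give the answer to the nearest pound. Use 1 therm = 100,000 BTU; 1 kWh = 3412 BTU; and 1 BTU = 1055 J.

£143

Heat load = 73300 MJ = 73,300,000,000 J / 1055 = 69,478,673 BTU
Gas: input = 69,478,673 / 0.866 = 80,229,415 BTU = 802.3 therm → 802.3 × £2.08 = £1,668.77
Heat pump: 69,478,673 BTU / 3412 = 20,360 kWh heat; / 2.9 = 7,022 kWh in → × £0.258 = £1,811.61
Difference = |£1,668.77 − £1,811.61| = £142.84 ≈ £143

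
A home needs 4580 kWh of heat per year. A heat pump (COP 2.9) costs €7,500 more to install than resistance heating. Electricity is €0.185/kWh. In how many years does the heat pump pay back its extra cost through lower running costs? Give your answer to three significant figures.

13.5 years

Resistance: 4580 kWh × €0.185 = €847.30/yr
Heat pump: 4580 / 2.9 = 1579 kWh in → × €0.185 = €292.17/yr
Annual savings = €555.13
Payback = €7,500 / €555.13 = 13.5 years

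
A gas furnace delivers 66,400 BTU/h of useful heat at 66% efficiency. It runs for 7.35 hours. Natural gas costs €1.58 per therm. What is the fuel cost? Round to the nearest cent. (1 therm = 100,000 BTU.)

Heat delivered = 66,400 BTU/h × 7.35 h = 488,040 BTU
Gas input = 488,040 / 0.66 = 739,455 BTU
= 739,455 / 100,000 = 7.395 therm
Cost = 7.395 × €1.58/therm = €11.68

€11.68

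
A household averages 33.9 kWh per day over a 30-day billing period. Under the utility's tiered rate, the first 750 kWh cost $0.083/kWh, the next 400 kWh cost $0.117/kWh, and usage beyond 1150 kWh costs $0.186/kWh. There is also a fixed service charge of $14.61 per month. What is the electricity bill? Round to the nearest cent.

Usage = 33.9 kWh/day × 30 days = 1017 kWh
First 750 kWh × $0.083 = $62.25
Next 267 kWh × $0.117 = $31.24
Remaining tier: 0 kWh (not reached)
Energy charge = $93.49; + service $14.61 = $108.10

$108.10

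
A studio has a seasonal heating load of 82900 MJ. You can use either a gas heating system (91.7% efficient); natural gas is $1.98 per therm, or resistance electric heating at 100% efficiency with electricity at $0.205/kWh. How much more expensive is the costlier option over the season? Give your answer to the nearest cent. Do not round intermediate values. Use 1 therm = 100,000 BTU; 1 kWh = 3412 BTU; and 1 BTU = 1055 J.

$3024.47

Heat load = 82900 MJ = 82,900,000,000 J / 1055 = 78,578,199 BTU
Gas: input = 78,578,199 / 0.917 = 85,690,512 BTU = 856.9 therm → 856.9 × $1.98 = $1,696.67
Electric: 78,578,199 BTU / 3412 = 23,030 kWh → × $0.205 = $4,721.14
Difference = |$1,696.67 − $4,721.14| = $3,024.47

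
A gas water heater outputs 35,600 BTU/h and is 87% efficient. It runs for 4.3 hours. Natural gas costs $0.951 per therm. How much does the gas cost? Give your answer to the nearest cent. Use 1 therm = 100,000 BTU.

Heat delivered = 35,600 BTU/h × 4.3 h = 153,080 BTU
Gas input = 153,080 / 0.87 = 175,954 BTU
= 175,954 / 100,000 = 1.76 therm
Cost = 1.76 × $0.951/therm = $1.67

$1.67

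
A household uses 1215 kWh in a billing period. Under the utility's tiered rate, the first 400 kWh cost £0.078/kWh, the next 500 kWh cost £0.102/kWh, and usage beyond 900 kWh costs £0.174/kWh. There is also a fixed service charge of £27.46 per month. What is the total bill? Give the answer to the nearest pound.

£164

First 400 kWh × £0.078 = £31.20
Next 500 kWh × £0.102 = £51.00
Remaining 315 kWh × £0.174 = £54.81
Energy charge = £137.01; + service £27.46 = £164.47 ≈ £164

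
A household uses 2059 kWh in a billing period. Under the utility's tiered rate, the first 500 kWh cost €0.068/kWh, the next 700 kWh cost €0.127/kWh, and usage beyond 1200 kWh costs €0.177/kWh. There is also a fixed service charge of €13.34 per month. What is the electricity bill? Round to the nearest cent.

€288.28

First 500 kWh × €0.068 = €34.00
Next 700 kWh × €0.127 = €88.90
Remaining 859 kWh × €0.177 = €152.04
Energy charge = €274.94; + service €13.34 = €288.28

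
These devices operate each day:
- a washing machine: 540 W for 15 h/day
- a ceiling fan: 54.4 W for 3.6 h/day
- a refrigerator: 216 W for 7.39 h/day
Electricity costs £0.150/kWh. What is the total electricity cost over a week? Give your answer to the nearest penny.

washing machine: 540 W × 15 h × 7 d = 56,700 Wh = 56.7 kWh
ceiling fan: 54.4 W × 3.6 h × 7 d = 1,371 Wh = 1.371 kWh
refrigerator: 216 W × 7.39 h × 7 d = 11,174 Wh = 11.17 kWh
Total energy = 56.7 + 1.371 + 11.17 = 69.24 kWh
Cost = 69.24 kWh × £0.150 = £10.39

£10.39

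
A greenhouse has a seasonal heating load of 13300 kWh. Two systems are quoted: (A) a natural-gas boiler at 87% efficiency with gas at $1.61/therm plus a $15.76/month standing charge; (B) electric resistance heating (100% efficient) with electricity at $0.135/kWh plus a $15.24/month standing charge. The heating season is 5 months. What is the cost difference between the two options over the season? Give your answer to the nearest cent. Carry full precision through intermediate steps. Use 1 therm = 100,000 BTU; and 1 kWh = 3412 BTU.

$953.12

Heat load = 13300 kWh × 3412 = 45,379,600 BTU
Gas: input = 45,379,600 / 0.87 = 52,160,460 BTU = 521.6 therm → 521.6 × $1.61 = $839.78; + 5 × $15.76 standing = $918.58
Electric: 45,379,600 BTU / 3412 = 13,300 kWh → × $0.135 = $1,795.50; + 5 × $15.24 standing = $1,871.70
Difference = |$918.58 − $1,871.70| = $953.12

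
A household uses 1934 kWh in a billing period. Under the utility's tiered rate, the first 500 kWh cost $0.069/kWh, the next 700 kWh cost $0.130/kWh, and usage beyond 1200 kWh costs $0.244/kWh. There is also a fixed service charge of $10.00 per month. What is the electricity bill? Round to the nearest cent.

$314.60

First 500 kWh × $0.069 = $34.50
Next 700 kWh × $0.130 = $91.00
Remaining 734 kWh × $0.244 = $179.10
Energy charge = $304.60; + service $10.00 = $314.60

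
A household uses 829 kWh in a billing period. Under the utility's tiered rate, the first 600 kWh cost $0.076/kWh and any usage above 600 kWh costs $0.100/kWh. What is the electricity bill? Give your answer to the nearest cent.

First 600 kWh × $0.076 = $45.60
Remaining 229 kWh × $0.100 = $22.90
Total = $68.50

$68.50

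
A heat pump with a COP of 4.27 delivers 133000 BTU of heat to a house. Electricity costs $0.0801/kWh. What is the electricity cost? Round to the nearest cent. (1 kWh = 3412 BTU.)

$0.73

Heat delivered = 133,000 BTU / 3412 = 38.98 kWh
Electrical input = 38.98 kWh / 4.27 = 9.129 kWh
Cost = 9.129 × $0.0801/kWh = $0.73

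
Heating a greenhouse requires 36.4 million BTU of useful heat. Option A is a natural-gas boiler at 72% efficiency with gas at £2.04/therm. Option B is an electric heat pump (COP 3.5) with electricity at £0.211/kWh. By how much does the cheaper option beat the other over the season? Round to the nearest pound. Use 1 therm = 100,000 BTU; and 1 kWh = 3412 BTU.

£388

Heat load = 36.4 × 10⁶ BTU = 36,400,000 BTU
Gas: input = 36,400,000 / 0.72 = 50,555,556 BTU = 505.6 therm → 505.6 × £2.04 = £1,031.33
Heat pump: 36,400,000 BTU / 3412 = 10,670 kWh heat; / 3.5 = 3,048 kWh in → × £0.211 = £643.14
Difference = |£1,031.33 − £643.14| = £388.19 ≈ £388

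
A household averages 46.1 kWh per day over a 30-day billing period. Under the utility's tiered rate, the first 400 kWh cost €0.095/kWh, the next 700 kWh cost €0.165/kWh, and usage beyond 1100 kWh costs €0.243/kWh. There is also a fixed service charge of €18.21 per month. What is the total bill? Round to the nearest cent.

Usage = 46.1 kWh/day × 30 days = 1383 kWh
First 400 kWh × €0.095 = €38.00
Next 700 kWh × €0.165 = €115.50
Remaining 283 kWh × €0.243 = €68.77
Energy charge = €222.27; + service €18.21 = €240.48

€240.48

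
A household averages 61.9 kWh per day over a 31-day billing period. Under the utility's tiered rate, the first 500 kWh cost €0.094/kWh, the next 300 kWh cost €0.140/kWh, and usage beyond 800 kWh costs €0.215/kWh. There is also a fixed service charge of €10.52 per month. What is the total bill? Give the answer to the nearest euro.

Usage = 61.9 kWh/day × 31 days = 1918.9 kWh
First 500 kWh × €0.094 = €47.00
Next 300 kWh × €0.140 = €42.00
Remaining 1118.9 kWh × €0.215 = €240.56
Energy charge = €329.56; + service €10.52 = €340.08 ≈ €340

€340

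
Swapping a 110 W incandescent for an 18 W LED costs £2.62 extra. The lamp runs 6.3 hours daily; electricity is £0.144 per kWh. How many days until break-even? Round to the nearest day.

31 days

Power saved = 110 − 18 = 92 W
Daily energy saved = 92 W × 6.3 h = 579.6 Wh = 0.5796 kWh
Daily savings = 0.5796 × £0.144 = £0.0835
Payback = £2.62 / £0.0835 per day = 31.39 days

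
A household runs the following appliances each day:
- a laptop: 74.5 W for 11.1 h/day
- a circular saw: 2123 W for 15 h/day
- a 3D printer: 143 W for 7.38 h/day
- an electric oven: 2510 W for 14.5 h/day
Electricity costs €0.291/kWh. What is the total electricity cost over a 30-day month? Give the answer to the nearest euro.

€612

laptop: 74.5 W × 11.1 h × 30 d = 24,808 Wh = 24.81 kWh
circular saw: 2123 W × 15 h × 30 d = 955,350 Wh = 955.4 kWh
3D printer: 143 W × 7.38 h × 30 d = 31,660 Wh = 31.66 kWh
electric oven: 2510 W × 14.5 h × 30 d = 1,091,850 Wh = 1,092 kWh
Total energy = 24.81 + 955.4 + 31.66 + 1,092 = 2,104 kWh
Cost = 2,104 kWh × €0.291 = €612.17 ≈ €612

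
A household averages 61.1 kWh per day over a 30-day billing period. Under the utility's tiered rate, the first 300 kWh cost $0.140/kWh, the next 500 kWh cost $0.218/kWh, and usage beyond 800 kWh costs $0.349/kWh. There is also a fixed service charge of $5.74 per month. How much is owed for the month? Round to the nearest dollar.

$517

Usage = 61.1 kWh/day × 30 days = 1833 kWh
First 300 kWh × $0.140 = $42.00
Next 500 kWh × $0.218 = $109.00
Remaining 1033 kWh × $0.349 = $360.52
Energy charge = $511.52; + service $5.74 = $517.26 ≈ $517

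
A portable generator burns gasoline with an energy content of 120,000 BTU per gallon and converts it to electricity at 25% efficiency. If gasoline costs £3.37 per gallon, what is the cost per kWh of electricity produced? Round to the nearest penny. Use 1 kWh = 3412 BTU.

£0.38

Electrical output per gallon = 120,000 BTU × 0.25 / 3412 BTU/kWh = 8.792 kWh
Cost per kWh = £3.37 / 8.792 kWh = £0.383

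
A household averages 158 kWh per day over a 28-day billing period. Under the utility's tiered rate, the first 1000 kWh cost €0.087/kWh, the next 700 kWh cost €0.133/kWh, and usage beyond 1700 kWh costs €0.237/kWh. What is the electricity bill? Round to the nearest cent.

€825.69

Usage = 158 kWh/day × 28 days = 4424 kWh
First 1000 kWh × €0.087 = €87.00
Next 700 kWh × €0.133 = €93.10
Remaining 2724 kWh × €0.237 = €645.59
Total = €825.69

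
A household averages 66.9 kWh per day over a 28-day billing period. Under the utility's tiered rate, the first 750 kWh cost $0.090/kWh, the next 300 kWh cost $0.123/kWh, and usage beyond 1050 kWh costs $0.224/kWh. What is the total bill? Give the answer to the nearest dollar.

$289

Usage = 66.9 kWh/day × 28 days = 1873.2 kWh
First 750 kWh × $0.090 = $67.50
Next 300 kWh × $0.123 = $36.90
Remaining 823.2 kWh × $0.224 = $184.40
Total = $288.80 ≈ $289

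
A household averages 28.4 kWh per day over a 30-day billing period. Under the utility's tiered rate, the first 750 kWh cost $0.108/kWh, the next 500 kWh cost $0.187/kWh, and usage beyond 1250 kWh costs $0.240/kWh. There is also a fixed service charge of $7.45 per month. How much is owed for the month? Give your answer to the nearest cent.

Usage = 28.4 kWh/day × 30 days = 852 kWh
First 750 kWh × $0.108 = $81.00
Next 102 kWh × $0.187 = $19.07
Remaining tier: 0 kWh (not reached)
Energy charge = $100.07; + service $7.45 = $107.52

$107.52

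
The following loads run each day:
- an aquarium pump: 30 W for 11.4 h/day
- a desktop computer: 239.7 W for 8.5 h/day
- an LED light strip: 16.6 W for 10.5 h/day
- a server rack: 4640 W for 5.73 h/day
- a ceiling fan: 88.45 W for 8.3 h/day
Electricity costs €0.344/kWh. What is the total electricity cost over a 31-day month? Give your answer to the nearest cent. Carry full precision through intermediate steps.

€318.59

aquarium pump: 30 W × 11.4 h × 31 d = 10,602 Wh = 10.6 kWh
desktop computer: 239.7 W × 8.5 h × 31 d = 63,161 Wh = 63.16 kWh
LED light strip: 16.6 W × 10.5 h × 31 d = 5,403 Wh = 5.403 kWh
server rack: 4640 W × 5.73 h × 31 d = 824,203 Wh = 824.2 kWh
ceiling fan: 88.45 W × 8.3 h × 31 d = 22,758 Wh = 22.76 kWh
Total energy = 10.6 + 63.16 + 5.403 + 824.2 + 22.76 = 926.1 kWh
Cost = 926.1 kWh × €0.344 = €318.59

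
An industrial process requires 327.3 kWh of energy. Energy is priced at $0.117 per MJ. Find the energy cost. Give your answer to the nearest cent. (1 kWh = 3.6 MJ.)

327.3 kWh × (3.6 MJ/kWh) = 1,178 MJ
Cost = 1,178 MJ × $0.117/MJ = $137.86

$137.86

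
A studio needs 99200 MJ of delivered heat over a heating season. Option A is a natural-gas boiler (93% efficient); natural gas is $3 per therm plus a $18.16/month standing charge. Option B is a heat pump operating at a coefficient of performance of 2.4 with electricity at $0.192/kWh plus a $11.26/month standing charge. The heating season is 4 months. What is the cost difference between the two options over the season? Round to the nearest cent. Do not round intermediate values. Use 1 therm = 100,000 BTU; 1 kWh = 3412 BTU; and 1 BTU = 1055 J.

Heat load = 99200 MJ = 99,200,000,000 J / 1055 = 94,028,436 BTU
Gas: input = 94,028,436 / 0.93 = 101,105,845 BTU = 1,011 therm → 1,011 × $3 = $3,033.18; + 4 × $18.16 standing = $3,105.82
Heat pump: 94,028,436 BTU / 3412 = 27,560 kWh heat; / 2.4 = 11,480 kWh in → × $0.192 = $2,204.65; + 4 × $11.26 standing = $2,249.69
Difference = |$3,105.82 − $2,249.69| = $856.12

$856.12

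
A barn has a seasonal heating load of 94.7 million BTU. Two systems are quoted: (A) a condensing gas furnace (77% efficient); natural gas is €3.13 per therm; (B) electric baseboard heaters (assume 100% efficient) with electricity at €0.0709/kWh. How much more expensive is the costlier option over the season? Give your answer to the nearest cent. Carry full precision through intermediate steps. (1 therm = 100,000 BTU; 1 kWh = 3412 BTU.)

Heat load = 94.7 × 10⁶ BTU = 94,700,000 BTU
Gas: input = 94,700,000 / 0.77 = 122,987,013 BTU = 1,230 therm → 1,230 × €3.13 = €3,849.49
Electric: 94,700,000 BTU / 3412 = 27,750 kWh → × €0.0709 = €1,967.83
Difference = |€3,849.49 − €1,967.83| = €1,881.67

€1881.67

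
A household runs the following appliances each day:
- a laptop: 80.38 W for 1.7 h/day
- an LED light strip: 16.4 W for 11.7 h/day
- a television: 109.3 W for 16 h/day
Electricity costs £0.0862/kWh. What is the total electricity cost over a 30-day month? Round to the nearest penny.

laptop: 80.38 W × 1.7 h × 30 d = 4,099 Wh = 4.099 kWh
LED light strip: 16.4 W × 11.7 h × 30 d = 5,756 Wh = 5.756 kWh
television: 109.3 W × 16 h × 30 d = 52,464 Wh = 52.46 kWh
Total energy = 4.099 + 5.756 + 52.46 = 62.32 kWh
Cost = 62.32 kWh × £0.0862 = £5.37

£5.37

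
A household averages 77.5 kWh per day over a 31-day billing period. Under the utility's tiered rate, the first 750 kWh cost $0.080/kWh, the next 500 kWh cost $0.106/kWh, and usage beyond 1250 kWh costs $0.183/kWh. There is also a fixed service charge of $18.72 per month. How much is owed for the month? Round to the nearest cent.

$342.63

Usage = 77.5 kWh/day × 31 days = 2402.5 kWh
First 750 kWh × $0.080 = $60.00
Next 500 kWh × $0.106 = $53.00
Remaining 1152.5 kWh × $0.183 = $210.91
Energy charge = $323.91; + service $18.72 = $342.63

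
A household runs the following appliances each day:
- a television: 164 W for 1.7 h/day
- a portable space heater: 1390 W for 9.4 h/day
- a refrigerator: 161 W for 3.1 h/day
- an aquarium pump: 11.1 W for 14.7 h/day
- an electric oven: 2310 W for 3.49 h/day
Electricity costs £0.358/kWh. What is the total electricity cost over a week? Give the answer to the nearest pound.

£55

television: 164 W × 1.7 h × 7 d = 1,952 Wh = 1.952 kWh
portable space heater: 1390 W × 9.4 h × 7 d = 91,462 Wh = 91.46 kWh
refrigerator: 161 W × 3.1 h × 7 d = 3,494 Wh = 3.494 kWh
aquarium pump: 11.1 W × 14.7 h × 7 d = 1,142 Wh = 1.142 kWh
electric oven: 2310 W × 3.49 h × 7 d = 56,433 Wh = 56.43 kWh
Total energy = 1.952 + 91.46 + 3.494 + 1.142 + 56.43 = 154.5 kWh
Cost = 154.5 kWh × £0.358 = £55.30 ≈ £55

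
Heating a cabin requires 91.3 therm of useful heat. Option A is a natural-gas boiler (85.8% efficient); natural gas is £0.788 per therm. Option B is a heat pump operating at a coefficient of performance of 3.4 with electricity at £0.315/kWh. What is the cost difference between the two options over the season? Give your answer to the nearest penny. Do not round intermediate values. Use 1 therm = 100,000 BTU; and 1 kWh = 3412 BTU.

Heat load = 91.3 therm × 100,000 = 9,130,000 BTU
Gas: input = 9,130,000 / 0.858 = 10,641,026 BTU = 106.4 therm → 106.4 × £0.788 = £83.85
Heat pump: 9,130,000 BTU / 3412 = 2,676 kWh heat; / 3.4 = 787 kWh in → × £0.315 = £247.91
Difference = |£83.85 − £247.91| = £164.06

£164.06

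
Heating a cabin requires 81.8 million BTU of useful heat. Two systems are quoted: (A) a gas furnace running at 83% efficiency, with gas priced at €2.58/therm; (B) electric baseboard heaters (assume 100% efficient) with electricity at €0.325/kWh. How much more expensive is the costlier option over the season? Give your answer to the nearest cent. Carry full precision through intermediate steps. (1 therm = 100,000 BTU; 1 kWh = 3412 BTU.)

€5248.92

Heat load = 81.8 × 10⁶ BTU = 81,800,000 BTU
Gas: input = 81,800,000 / 0.83 = 98,554,217 BTU = 985.5 therm → 985.5 × €2.58 = €2,542.70
Electric: 81,800,000 BTU / 3412 = 23,970 kWh → × €0.325 = €7,791.62
Difference = |€2,542.70 − €7,791.62| = €5,248.92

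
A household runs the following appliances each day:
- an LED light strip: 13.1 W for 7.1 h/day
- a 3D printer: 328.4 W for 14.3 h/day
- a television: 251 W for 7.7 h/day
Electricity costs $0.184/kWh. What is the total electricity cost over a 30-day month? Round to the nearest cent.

LED light strip: 13.1 W × 7.1 h × 30 d = 2,790 Wh = 2.79 kWh
3D printer: 328.4 W × 14.3 h × 30 d = 140,884 Wh = 140.9 kWh
television: 251 W × 7.7 h × 30 d = 57,981 Wh = 57.98 kWh
Total energy = 2.79 + 140.9 + 57.98 = 201.7 kWh
Cost = 201.7 kWh × $0.184 = $37.10

$37.10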